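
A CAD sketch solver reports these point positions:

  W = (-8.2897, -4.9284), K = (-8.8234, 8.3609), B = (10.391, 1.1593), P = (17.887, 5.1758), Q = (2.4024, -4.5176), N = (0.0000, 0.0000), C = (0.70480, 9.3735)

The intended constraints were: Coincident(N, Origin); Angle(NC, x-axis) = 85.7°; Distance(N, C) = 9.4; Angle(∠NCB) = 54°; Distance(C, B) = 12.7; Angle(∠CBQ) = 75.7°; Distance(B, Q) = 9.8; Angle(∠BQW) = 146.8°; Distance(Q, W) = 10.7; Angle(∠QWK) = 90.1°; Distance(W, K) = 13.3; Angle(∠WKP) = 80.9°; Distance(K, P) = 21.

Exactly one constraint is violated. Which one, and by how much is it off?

Distance(K, P) = 21 — off by 5.90.

N = (0.00, 0.00) ✓; NC at 85.70° ✓; |NC| = 9.400 ✓; ∠NCB = 54.00° ✓; |CB| = 12.70 ✓; ∠CBQ = 75.70° ✓; |BQ| = 9.800 ✓; ∠BQW = 146.8° ✓; |QW| = 10.70 ✓; ∠QWK = 90.10° ✓; |WK| = 13.30 ✓; ∠WKP = 80.90° ✓; |KP| = 26.90 ✗.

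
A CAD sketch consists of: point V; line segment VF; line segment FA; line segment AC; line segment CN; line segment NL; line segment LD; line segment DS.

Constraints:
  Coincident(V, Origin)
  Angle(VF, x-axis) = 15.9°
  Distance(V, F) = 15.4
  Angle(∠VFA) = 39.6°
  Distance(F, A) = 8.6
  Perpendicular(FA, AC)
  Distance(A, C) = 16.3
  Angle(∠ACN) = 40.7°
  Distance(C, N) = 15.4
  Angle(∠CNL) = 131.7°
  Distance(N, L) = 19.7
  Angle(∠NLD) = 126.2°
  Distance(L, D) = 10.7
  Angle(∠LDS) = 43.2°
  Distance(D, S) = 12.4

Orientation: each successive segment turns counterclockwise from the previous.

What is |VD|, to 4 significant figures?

29.87

∠CNL = 131.7° gives NL at 73.90° from the x-axis; with |NL| = 19.7, L = (19.74, 18.33). ∠NLD = 126.2° gives LD at 127.7° from the x-axis; with |LD| = 10.7, D = (13.19, 26.80). Then |VD| = |D − V| = 29.87.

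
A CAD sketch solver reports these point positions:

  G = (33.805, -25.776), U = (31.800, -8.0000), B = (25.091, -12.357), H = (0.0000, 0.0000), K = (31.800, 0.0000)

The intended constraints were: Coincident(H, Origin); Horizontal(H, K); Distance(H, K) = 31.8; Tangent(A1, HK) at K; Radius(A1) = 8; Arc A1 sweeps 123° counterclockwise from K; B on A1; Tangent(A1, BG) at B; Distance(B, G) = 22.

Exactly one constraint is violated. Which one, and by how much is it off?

Distance(B, G) = 22 — off by 6.00.

H = (0.00, 0.00) ✓; H.y = 0.00, K.y = 0.00 ✓; |HK| = 31.80 ✓; ∠(UK, KH) = 90.00° ✓; |UK| = 8.000 ✓; bearing(U→B) − bearing(U→K) = 123.0° ✓; |UB| = 8.000 ✓; ∠(UB, BG) = 90.00° ✓; |BG| = 16.00 ✗.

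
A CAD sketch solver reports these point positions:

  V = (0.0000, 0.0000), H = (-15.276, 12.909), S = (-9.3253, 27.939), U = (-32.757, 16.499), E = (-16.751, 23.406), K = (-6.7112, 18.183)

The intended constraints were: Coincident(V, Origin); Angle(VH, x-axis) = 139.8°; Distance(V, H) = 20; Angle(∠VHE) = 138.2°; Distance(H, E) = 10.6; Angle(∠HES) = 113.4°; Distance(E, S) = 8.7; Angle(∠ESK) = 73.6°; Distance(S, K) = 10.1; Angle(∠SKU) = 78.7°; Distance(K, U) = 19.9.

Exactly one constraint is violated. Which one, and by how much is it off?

Distance(K, U) = 19.9 — off by 6.20.

V = (0.00, 0.00) ✓; VH at 139.8° ✓; |VH| = 20.00 ✓; ∠VHE = 138.2° ✓; |HE| = 10.60 ✓; ∠HES = 113.4° ✓; |ES| = 8.700 ✓; ∠ESK = 73.60° ✓; |SK| = 10.10 ✓; ∠SKU = 78.70° ✓; |KU| = 26.10 ✗.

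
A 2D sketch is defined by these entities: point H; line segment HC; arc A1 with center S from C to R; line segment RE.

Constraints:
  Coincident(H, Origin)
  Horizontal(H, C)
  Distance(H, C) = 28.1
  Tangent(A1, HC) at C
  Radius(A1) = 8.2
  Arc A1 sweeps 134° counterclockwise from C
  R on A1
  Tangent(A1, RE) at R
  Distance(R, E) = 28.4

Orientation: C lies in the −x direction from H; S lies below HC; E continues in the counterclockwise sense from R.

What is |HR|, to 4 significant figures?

36.73

H is at the origin; H and C share the same y with |HC| = 28.1 and C on the −x side, so C = (-28.10, 0.000). The tangent condition forces SC to be normal to HC, so S = C + (0, -8.2) = (-28.10, -8.200). On A1, C sits at bearing 90° from S; a 134° counterclockwise sweep puts R at bearing 224°, so R = S + 8.2·(cos 224°, sin 224°) = (-34.00, -13.90). Then |HR| = |R − H| = 36.73.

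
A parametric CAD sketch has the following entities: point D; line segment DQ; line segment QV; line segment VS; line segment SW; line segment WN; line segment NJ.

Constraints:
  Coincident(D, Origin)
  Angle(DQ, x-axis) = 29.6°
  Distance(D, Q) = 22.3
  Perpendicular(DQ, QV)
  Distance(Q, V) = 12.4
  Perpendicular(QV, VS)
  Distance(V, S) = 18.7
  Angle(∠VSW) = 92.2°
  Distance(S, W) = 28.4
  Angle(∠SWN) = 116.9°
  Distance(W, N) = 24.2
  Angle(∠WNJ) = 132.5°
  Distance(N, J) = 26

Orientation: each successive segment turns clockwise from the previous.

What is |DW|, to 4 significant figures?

16.17

D is at the origin; DQ runs at 29.6° with length 22.3, so Q = (19.39, 11.01). DQ is perpendicular to QV, so QV runs at -60.40°; with |QV| = 12.4, V = (25.51, 0.2332). QV is perpendicular to VS, so VS runs at -150.4°; with |VS| = 18.7, S = (9.255, -9.004). ∠VSW = 92.2° gives SW at 121.8° from the x-axis; with |SW| = 28.4, W = (-5.710, 15.13). Then |DW| = |W − D| = 16.17.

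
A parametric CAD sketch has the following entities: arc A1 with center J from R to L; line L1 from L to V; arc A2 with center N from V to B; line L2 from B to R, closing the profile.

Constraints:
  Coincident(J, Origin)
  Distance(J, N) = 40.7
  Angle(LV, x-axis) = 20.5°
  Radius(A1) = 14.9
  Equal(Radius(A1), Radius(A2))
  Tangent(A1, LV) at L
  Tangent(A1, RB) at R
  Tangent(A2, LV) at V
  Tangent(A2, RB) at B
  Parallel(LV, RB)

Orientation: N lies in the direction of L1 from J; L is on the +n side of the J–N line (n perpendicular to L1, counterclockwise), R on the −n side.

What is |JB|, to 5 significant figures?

43.342

The slot axis is L1's direction at 20.5°, so u = (cos 20.5°, sin 20.5°) = (0.93667, 0.35021) and n = (−sin 20.5°, cos 20.5°) = (-0.35021, 0.93667). J is at the origin and N lies 40.7 along u from J, so N = 40.7·u = (38.123, 14.253). Tangency of A1 to both parallel lines with radius 14.9 puts L and R at J ± 14.9·n: L = (-5.2181, 13.956), R = (5.2181, -13.956). Equal radii place V and B the same way about N: V = N + 14.9·n = (32.904, 28.210), B = N − 14.9·n = (43.341, 0.29702). Then |JB| = |B − J| = 43.342.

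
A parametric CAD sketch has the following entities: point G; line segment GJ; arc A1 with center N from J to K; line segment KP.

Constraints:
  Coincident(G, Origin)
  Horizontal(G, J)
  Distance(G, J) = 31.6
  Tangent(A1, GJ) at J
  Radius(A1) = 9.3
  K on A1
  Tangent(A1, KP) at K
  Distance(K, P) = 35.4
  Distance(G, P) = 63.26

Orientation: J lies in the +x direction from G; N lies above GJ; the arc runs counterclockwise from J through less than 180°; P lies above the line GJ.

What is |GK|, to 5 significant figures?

41.492

Checks: |NK| = 9.300 ✓; ∠(NK, KP) = 90.00° ✓; |KP| = 35.40 ✓; |GP| = 63.26 ✓.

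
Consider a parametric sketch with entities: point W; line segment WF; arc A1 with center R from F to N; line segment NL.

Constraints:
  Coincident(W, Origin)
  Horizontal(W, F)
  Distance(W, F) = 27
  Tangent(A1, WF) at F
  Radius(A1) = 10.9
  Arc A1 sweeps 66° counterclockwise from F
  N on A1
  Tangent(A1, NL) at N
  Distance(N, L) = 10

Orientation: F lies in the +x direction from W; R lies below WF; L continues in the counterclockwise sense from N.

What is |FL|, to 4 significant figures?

20.98

W is at the origin; W and F share the same y with |WF| = 27.0 and F on the +x side, so F = (27.00, 0.000). Tangency of A1 to WF means the radius RF is perpendicular to WF, so R = F + (0, -10.9) = (27.00, -10.90). On A1, F sits at bearing 90° from R; a 66° counterclockwise sweep puts N at bearing 156°, so N = R + 10.9·(cos 156°, sin 156°) = (17.04, -6.467). Since A1 is tangent to NL there, RN ⟂ NL, so NL runs along (−sin 156°, cos 156°); with |NL| = 10.0, L = (12.97, -15.60). Then |FL| = |L − F| = 20.98.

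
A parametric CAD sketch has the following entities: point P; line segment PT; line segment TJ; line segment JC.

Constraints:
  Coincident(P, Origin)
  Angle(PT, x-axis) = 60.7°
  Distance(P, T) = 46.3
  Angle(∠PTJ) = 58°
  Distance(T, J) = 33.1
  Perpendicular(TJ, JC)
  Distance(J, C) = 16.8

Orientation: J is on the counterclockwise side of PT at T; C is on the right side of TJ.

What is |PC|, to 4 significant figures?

56.72

∠PTJ = 58.0°, so TJ runs at 60.7° + (180° − 58.0°) = 182.7° from the x-axis; with |TJ| = 33.1, J = T + 33.1·(cos 182.7°, sin 182.7°) = (-10.40, 38.82). TJ ⟂ JC; with |JC| = 16.8 on the right of TJ, C = J + 16.8·(-0.04711, 0.9989) = (-11.20, 55.60). Then |PC| = |C − P| = 56.72.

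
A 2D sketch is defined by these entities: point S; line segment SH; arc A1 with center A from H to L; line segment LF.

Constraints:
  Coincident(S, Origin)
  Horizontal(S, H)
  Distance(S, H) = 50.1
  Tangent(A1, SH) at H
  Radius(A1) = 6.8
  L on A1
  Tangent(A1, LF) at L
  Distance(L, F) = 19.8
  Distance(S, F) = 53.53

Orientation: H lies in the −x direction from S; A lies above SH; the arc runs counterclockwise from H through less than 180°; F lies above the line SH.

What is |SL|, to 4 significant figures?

44.04

Checks: |AL| = 6.800 ✓; ∠(AL, LF) = 90.00° ✓; |LF| = 19.80 ✓; |SF| = 53.53 ✓.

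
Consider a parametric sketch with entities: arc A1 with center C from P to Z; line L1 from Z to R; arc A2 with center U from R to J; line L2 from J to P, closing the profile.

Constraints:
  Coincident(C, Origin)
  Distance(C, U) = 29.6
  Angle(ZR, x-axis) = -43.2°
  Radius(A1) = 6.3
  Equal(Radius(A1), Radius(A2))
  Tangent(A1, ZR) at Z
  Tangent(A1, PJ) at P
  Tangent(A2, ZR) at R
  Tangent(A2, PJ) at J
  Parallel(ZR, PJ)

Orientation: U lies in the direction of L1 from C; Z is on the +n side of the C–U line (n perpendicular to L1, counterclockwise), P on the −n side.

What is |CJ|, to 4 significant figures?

30.26

Tangency of A1 to both parallel lines with radius 6.3 puts Z and P at C ± 6.3·n: Z = (4.313, 4.593), P = (-4.313, -4.593). Equal radii place R and J the same way about U: R = U + 6.3·n = (25.89, -15.67), J = U − 6.3·n = (17.26, -24.86). Then |CJ| = |J − C| = 30.26.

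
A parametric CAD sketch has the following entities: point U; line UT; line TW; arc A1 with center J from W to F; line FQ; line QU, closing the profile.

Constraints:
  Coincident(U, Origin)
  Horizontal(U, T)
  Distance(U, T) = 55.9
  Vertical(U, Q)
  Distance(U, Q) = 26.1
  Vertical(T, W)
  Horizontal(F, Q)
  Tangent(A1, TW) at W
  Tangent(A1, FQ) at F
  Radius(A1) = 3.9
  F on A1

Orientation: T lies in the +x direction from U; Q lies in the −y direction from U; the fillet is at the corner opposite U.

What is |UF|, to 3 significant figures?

58.2

U is at the origin; U and T share the same y with |UT| = 55.9 and T on the +x side, so T = (55.9, 0.00). U and Q share the same x with |UQ| = 26.1 and Q on the −y side, so Q = (0.00, -26.1). The virtual corner opposite U is at (55.9, -26.1). A1 meets TW tangentially, so JW is at right angles to TW and since A1 is tangent to FQ there, JF ⟂ FQ, with radius 3.9, so the center J sits 3.9 in from both sides at J = (52.0, -22.2). That places the tangent points at W = (55.9, -22.2) on TW and F = (52.0, -26.1) on FQ. Then |UF| = |F − U| = 58.2.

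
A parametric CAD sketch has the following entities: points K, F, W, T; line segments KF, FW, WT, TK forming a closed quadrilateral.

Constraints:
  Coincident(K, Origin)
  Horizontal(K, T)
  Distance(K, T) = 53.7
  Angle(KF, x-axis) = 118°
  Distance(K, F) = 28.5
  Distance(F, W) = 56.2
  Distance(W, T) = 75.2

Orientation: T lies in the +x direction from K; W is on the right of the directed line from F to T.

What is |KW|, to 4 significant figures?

34.37

Checks: |FW| = 56.20 ✓; |WT| = 75.20 ✓.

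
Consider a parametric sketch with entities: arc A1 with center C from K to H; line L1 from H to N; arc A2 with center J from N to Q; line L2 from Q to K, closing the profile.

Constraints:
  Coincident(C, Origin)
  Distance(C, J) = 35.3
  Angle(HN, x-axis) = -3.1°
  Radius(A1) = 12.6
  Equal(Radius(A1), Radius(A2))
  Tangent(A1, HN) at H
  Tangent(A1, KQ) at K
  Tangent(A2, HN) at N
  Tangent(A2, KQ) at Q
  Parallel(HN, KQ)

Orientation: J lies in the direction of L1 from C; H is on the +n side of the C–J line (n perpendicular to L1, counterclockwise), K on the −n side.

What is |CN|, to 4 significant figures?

37.48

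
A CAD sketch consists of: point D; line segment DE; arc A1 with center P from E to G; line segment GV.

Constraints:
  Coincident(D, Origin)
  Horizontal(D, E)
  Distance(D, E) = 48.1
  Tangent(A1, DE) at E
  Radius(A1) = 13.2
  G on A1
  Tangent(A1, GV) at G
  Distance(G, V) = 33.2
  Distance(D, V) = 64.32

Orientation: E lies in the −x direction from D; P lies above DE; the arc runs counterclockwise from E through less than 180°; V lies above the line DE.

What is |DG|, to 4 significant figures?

38.68

Checks: |PG| = 13.20 ✓; ∠(PG, GV) = 90.00° ✓; |GV| = 33.20 ✓; |DV| = 64.32 ✓.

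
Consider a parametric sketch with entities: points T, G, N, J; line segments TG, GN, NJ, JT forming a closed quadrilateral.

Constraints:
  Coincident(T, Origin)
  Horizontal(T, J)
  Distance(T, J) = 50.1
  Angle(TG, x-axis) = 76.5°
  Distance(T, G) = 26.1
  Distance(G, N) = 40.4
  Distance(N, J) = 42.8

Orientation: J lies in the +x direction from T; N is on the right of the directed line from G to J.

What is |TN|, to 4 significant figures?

17.87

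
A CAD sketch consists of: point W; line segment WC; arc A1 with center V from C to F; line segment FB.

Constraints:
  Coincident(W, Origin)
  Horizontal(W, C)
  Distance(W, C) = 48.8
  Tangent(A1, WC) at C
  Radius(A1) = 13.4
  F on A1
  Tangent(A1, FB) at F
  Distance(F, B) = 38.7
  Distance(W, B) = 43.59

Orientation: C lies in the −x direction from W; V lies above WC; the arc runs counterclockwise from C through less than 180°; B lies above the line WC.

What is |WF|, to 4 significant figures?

37.84

Checks: |VF| = 13.40 ✓; ∠(VF, FB) = 90.00° ✓; |FB| = 38.70 ✓; |WB| = 43.59 ✓.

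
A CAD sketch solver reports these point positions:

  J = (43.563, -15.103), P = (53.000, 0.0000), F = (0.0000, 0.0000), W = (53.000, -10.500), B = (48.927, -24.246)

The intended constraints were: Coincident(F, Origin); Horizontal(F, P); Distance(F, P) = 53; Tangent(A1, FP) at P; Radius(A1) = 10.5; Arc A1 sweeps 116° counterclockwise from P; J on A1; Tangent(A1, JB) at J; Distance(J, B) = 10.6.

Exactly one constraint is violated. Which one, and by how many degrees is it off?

Tangent(A1, JB) at J — off by 4.40°.

F = (0.00, 0.00) ✓; F.y = 0.00, P.y = 0.00 ✓; |FP| = 53.00 ✓; ∠(WP, PF) = 90.00° ✓; |WP| = 10.50 ✓; bearing(W→J) − bearing(W→P) = 116.0° ✓; |WJ| = 10.50 ✓; ∠(WJ, JB) = 85.60° ✗; |JB| = 10.60 ✓.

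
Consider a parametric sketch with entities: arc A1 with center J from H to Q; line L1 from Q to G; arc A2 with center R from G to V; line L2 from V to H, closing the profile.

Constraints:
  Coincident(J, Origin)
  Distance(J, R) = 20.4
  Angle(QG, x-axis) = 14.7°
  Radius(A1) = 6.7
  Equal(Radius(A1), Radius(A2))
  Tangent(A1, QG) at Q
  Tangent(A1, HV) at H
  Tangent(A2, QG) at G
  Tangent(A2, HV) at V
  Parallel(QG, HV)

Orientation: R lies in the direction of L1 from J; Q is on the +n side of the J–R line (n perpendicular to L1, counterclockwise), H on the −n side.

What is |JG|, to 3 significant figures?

21.5

The slot axis is L1's direction at 14.7°, so u = (cos 14.7°, sin 14.7°) = (0.967, 0.254) and n = (−sin 14.7°, cos 14.7°) = (-0.254, 0.967). J is at the origin and R lies 20.4 along u from J, so R = 20.4·u = (19.7, 5.18). Tangency of A1 to both parallel lines with radius 6.7 puts Q and H at J ± 6.7·n: Q = (-1.70, 6.48), H = (1.70, -6.48). Equal radii place G and V the same way about R: G = R + 6.7·n = (18.0, 11.7), V = R − 6.7·n = (21.4, -1.30). Then |JG| = |G − J| = 21.5.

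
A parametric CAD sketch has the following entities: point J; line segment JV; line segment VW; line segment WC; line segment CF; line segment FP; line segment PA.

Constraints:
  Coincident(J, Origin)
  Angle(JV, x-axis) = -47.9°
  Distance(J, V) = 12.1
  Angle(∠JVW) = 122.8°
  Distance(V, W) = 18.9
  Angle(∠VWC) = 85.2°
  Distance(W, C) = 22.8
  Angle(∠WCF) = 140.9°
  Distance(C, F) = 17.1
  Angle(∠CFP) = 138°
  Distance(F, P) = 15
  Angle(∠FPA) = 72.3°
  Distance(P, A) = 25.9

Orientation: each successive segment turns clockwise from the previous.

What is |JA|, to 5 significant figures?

2.9213

J is at the origin; JV runs at -47.9° with length 12.1, so V = (8.1122, -8.9779). ∠JVW = 122.8° gives VW at -105.10° from the x-axis; with |VW| = 18.9, W = (3.1886, -27.225). ∠VWC = 85.2° gives WC at 160.10° from the x-axis; with |WC| = 22.8, C = (-18.250, -19.465). ∠WCF = 140.9° gives CF at 121.00° from the x-axis; with |CF| = 17.1, F = (-27.057, -4.8071). ∠CFP = 138.0° gives FP at 79.000° from the x-axis; with |FP| = 15.0, P = (-24.195, 9.9173). ∠FPA = 72.3° gives PA at -28.700° from the x-axis; with |PA| = 25.9, A = (-1.4769, -2.5205). Then |JA| = |A − J| = 2.9213.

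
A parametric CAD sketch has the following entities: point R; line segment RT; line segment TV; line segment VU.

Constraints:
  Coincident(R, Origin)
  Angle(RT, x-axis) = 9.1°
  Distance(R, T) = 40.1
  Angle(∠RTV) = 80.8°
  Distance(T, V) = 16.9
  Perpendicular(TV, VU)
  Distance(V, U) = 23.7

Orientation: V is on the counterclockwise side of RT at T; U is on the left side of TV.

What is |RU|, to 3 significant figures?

19.0

R is at the origin; RT runs at 9.1° with length 40.1, so T = 40.1·(cos 9.1°, sin 9.1°) = (39.6, 6.34). ∠RTV = 80.8°, so TV runs at 9.1° + (180° − 80.8°) = 108° from the x-axis; with |TV| = 16.9, V = T + 16.9·(cos 108°, sin 108°) = (34.3, 22.4). TV is perpendicular to VU; with |VU| = 23.7 on the left of TV, U = V + 23.7·(-0.949, -0.314) = (11.8, 14.9). Then |RU| = |U − R| = 19.0.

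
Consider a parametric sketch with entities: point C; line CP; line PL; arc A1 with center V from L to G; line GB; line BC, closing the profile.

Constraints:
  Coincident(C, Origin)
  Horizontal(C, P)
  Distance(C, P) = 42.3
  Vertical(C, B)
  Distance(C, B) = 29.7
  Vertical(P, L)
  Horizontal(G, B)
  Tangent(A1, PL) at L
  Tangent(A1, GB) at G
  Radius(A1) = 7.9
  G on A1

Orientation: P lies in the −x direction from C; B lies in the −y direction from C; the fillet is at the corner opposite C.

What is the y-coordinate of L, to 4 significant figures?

-21.80

C is at the origin; CP is horizontal with |CP| = 42.3 and P on the −x side, so P = (-42.30, 0.000). CB is vertical with |CB| = 29.7 and B on the −y side, so B = (0.000, -29.70). The virtual corner opposite C is at (-42.30, -29.70). Tangency of A1 to PL means the radius VL is perpendicular to PL and since A1 is tangent to GB there, VG ⟂ GB, with radius 7.9, so the center V sits 7.9 in from both sides at V = (-34.40, -21.80). That places the tangent points at L = (-42.30, -21.80) on PL and G = (-34.40, -29.70) on GB. So L.y = -21.80.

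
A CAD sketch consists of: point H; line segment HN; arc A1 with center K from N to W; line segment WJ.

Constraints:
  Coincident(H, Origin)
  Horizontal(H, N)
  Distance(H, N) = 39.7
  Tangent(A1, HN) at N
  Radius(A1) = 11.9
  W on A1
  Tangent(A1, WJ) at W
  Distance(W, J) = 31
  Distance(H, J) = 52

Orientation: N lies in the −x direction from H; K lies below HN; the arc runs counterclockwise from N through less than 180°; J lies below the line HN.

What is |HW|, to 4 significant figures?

52.58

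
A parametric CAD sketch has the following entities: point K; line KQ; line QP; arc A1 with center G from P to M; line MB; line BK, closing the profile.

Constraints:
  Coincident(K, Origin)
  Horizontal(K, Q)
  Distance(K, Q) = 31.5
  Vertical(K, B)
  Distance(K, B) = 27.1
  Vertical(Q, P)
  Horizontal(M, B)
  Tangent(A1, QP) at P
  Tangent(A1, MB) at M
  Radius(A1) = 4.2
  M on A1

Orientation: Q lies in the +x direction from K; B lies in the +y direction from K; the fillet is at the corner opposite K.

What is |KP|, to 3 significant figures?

38.9

The virtual corner opposite K is at (31.5, 27.1). The tangent condition forces GP to be normal to QP and since A1 is tangent to MB there, GM ⟂ MB, with radius 4.2, so the center G sits 4.2 in from both sides at G = (27.3, 22.9). That places the tangent points at P = (31.5, 22.9) on QP and M = (27.3, 27.1) on MB. Then |KP| = |P − K| = 38.9.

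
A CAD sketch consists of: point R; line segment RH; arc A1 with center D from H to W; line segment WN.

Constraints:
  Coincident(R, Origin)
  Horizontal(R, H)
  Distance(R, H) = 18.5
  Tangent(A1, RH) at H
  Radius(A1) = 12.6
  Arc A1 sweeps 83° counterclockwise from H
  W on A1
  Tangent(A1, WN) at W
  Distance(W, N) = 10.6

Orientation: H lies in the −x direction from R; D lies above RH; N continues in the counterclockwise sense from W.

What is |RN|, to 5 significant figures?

22.092

On A1, H sits at bearing -90° from D; an 83° counterclockwise sweep puts W at bearing -7°, so W = D + 12.6·(cos -7°, sin -7°) = (-5.9939, 11.064). A1 meets WN tangentially, so DW is at right angles to WN, so WN runs along (−sin -7°, cos -7°); with |WN| = 10.6, N = (-4.7021, 21.585). Then |RN| = |N − R| = 22.092.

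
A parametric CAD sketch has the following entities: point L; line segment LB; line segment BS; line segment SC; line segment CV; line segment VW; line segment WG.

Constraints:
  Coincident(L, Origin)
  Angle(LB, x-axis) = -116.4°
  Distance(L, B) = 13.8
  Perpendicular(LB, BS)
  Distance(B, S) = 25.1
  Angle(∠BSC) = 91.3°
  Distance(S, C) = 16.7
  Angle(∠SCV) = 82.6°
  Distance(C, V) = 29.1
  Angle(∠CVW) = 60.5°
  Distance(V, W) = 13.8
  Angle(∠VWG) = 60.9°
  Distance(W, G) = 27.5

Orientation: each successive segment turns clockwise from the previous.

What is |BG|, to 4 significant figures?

31.76

L is at the origin; LB runs at -116.4° with length 13.8, so B = (-6.136, -12.36). The perpendicularity gives BS at right angles to LB, so BS runs at 153.6°; with |BS| = 25.1, S = (-28.62, -1.200). ∠BSC = 91.3° gives SC at 64.90° from the x-axis; with |SC| = 16.7, C = (-21.53, 13.92). ∠SCV = 82.6° gives CV at -32.50° from the x-axis; with |CV| = 29.1, V = (3.008, -1.713). ∠CVW = 60.5° gives VW at -152.0° from the x-axis; with |VW| = 13.8, W = (-9.176, -8.192). ∠VWG = 60.9° gives WG at 88.90° from the x-axis; with |WG| = 27.5, G = (-8.648, 19.30). Then |BG| = |G − B| = 31.76.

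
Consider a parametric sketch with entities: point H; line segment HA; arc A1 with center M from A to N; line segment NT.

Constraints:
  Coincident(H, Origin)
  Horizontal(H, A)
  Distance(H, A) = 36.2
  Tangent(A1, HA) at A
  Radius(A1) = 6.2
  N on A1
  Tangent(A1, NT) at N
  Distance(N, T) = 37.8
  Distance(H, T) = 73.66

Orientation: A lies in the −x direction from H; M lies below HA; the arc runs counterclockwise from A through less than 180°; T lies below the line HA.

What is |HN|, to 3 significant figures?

40.3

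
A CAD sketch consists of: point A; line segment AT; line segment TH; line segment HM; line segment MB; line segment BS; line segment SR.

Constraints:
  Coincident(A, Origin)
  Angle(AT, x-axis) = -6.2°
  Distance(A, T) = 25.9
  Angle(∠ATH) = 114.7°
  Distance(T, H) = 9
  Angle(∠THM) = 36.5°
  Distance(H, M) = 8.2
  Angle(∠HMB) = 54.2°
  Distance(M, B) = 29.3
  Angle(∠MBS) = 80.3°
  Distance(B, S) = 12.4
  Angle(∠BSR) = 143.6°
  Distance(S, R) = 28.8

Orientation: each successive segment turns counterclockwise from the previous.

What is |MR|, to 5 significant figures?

32.834

A is at the origin; AT runs at -6.2° with length 25.9, so T = (25.749, -2.7972). ∠ATH = 114.7° gives TH at 59.100° from the x-axis; with |TH| = 9.0, H = (30.370, 4.9254). ∠THM = 36.5° gives HM at -157.40° from the x-axis; with |HM| = 8.2, M = (22.800, 1.7742). ∠HMB = 54.2° gives MB at -31.600° from the x-axis; with |MB| = 29.3, B = (47.756, -13.579). ∠MBS = 80.3° gives BS at 68.100° from the x-axis; with |BS| = 12.4, S = (52.381, -2.0734). ∠BSR = 143.6° gives SR at 104.50° from the x-axis; with |SR| = 28.8, R = (45.170, 25.809). Then |MR| = |R − M| = 32.834.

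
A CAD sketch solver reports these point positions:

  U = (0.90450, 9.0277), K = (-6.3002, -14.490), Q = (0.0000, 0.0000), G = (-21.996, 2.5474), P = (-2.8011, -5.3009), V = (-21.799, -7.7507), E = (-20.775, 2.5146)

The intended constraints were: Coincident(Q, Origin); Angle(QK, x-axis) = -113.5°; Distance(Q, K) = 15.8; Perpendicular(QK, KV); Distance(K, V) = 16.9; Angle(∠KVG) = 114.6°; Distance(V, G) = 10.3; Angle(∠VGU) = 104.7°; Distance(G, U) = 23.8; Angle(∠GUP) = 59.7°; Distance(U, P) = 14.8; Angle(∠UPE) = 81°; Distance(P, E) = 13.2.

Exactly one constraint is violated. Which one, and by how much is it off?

Distance(P, E) = 13.2 — off by 6.40.

Q = (0.00, 0.00) ✓; QK at -113.5° ✓; |QK| = 15.80 ✓; ∠(QK, KV) = 90.00° ✓; |KV| = 16.90 ✓; ∠KVG = 114.6° ✓; |VG| = 10.30 ✓; ∠VGU = 104.7° ✓; |GU| = 23.80 ✓; ∠GUP = 59.70° ✓; |UP| = 14.80 ✓; ∠UPE = 81.00° ✓; |PE| = 19.60 ✗.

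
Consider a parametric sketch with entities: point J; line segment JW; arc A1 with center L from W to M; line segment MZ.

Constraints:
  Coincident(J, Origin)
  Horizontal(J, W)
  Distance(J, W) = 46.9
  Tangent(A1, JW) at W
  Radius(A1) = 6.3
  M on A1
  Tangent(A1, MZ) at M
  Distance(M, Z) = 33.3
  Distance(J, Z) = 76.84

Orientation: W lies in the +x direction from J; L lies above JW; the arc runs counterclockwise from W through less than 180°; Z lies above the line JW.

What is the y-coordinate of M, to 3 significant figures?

2.84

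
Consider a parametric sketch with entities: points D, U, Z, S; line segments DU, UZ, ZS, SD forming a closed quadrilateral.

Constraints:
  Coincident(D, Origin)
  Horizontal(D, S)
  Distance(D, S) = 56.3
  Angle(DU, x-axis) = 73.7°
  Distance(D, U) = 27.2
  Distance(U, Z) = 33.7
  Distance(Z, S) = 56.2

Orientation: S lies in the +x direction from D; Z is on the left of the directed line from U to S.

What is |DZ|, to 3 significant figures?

59.1

Checks: |UZ| = 33.70 ✓; |ZS| = 56.20 ✓.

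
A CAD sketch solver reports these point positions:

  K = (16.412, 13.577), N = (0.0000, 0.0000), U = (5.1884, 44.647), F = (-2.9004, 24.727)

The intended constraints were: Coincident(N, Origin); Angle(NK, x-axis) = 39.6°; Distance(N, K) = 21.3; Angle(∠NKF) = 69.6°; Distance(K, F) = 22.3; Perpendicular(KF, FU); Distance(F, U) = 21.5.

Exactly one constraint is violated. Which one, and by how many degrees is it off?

Perpendicular(KF, FU) — off by 7.90°.

N = (0.00, 0.00) ✓; NK at 39.60° ✓; |NK| = 21.30 ✓; ∠NKF = 69.60° ✓; |KF| = 22.30 ✓; ∠(KF, FU) = 82.10° ✗; |FU| = 21.50 ✓.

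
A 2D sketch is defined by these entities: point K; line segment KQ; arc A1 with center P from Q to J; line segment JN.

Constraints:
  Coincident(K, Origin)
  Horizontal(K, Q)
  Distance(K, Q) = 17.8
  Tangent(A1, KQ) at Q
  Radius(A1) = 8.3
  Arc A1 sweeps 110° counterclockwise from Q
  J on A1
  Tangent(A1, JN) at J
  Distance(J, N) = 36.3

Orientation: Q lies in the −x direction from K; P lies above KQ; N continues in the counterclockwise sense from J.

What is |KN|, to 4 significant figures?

50.50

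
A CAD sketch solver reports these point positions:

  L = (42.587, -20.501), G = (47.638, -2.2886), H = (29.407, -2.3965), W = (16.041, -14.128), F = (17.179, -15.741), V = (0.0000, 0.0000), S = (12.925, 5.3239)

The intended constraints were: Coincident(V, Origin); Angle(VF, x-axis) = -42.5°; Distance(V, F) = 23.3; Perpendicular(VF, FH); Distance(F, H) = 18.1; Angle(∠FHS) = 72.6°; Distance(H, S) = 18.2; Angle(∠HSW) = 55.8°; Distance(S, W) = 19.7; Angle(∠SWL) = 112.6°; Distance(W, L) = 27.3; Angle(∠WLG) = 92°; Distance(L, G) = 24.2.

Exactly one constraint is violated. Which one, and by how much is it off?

Distance(L, G) = 24.2 — off by 5.30.

V = (0.00, 0.00) ✓; VF at -42.50° ✓; |VF| = 23.30 ✓; ∠(VF, FH) = 90.00° ✓; |FH| = 18.10 ✓; ∠FHS = 72.60° ✓; |HS| = 18.20 ✓; ∠HSW = 55.80° ✓; |SW| = 19.70 ✓; ∠SWL = 112.6° ✓; |WL| = 27.30 ✓; ∠WLG = 92.00° ✓; |LG| = 18.90 ✗.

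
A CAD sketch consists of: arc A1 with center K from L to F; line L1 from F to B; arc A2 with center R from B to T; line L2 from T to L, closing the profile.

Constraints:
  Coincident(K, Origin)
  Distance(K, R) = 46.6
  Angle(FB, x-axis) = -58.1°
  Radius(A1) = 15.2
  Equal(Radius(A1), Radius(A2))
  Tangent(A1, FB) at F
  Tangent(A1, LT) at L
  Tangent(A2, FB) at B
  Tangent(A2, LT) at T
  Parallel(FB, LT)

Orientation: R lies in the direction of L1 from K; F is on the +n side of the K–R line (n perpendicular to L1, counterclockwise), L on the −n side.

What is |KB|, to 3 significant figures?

49.0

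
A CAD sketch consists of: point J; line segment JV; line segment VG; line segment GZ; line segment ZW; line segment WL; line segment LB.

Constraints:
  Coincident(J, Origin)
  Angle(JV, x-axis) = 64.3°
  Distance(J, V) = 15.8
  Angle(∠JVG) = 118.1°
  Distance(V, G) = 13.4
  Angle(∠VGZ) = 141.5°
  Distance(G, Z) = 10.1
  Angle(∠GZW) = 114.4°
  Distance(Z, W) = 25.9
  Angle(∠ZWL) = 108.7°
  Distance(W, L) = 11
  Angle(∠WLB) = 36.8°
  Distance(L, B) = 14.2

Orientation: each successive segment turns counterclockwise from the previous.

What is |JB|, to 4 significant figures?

23.87

J is at the origin; JV runs at 64.3° with length 15.8, so V = (6.852, 14.24). ∠JVG = 118.1° gives VG at 126.2° from the x-axis; with |VG| = 13.4, G = (-1.062, 25.05). ∠VGZ = 141.5° gives GZ at 164.7° from the x-axis; with |GZ| = 10.1, Z = (-10.80, 27.72). ∠GZW = 114.4° gives ZW at -129.7° from the x-axis; with |ZW| = 25.9, W = (-27.35, 7.788). ∠ZWL = 108.7° gives WL at -58.40° from the x-axis; with |WL| = 11.0, L = (-21.58, -1.581). ∠WLB = 36.8° gives LB at 84.80° from the x-axis; with |LB| = 14.2, B = (-20.30, 12.56). Then |JB| = |B − J| = 23.87.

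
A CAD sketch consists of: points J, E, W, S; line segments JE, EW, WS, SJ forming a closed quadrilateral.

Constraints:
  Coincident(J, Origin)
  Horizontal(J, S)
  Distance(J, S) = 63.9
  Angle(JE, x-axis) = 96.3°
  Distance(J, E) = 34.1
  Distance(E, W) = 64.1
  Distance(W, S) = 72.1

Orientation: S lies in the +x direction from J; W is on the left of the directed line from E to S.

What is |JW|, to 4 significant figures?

85.79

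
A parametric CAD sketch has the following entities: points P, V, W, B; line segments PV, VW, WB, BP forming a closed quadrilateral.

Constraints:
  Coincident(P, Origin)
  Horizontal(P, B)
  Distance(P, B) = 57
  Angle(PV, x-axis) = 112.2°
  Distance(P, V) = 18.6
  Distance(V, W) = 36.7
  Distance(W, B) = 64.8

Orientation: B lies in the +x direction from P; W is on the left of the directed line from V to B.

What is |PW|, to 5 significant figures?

49.610

P is at the origin; P and B share the same y with |PB| = 57.0 and B in +x, so B = (57.0, 0). PV runs at 112.2° with |PV| = 18.6, so V = (-7.0278, 17.221). W is determined by |VW| = 36.7 and |WB| = 64.8 together: it lies at the intersection of circle(V, 36.7) and circle(B, 64.8). With |VB| = 66.303, the foot of the radical line on VB is 11.643 from V and the perpendicular offset is √(36.7² − 11.643²) = 34.804. Taking the left-of-VB solution: W = (13.256, 47.807).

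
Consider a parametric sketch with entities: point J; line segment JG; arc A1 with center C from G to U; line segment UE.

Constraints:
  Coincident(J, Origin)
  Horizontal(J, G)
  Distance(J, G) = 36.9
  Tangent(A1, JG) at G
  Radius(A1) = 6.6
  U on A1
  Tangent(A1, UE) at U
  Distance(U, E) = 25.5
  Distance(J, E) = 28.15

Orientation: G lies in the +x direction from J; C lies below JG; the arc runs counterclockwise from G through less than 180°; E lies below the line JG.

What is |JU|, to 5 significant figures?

31.741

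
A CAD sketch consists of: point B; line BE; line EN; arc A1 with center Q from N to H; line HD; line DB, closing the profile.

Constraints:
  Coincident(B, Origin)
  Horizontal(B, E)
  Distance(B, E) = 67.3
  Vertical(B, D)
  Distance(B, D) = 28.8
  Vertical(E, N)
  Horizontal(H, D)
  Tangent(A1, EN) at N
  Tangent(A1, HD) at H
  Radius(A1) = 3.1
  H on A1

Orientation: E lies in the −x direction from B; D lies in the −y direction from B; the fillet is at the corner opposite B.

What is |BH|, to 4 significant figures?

70.36

B is at the origin; BE is horizontal with |BE| = 67.3 and E on the −x side, so E = (-67.30, 0.000). B and D share the same x with |BD| = 28.8 and D on the −y side, so D = (0.000, -28.80). The virtual corner opposite B is at (-67.30, -28.80). A1 meets EN tangentially, so QN is at right angles to EN and since A1 is tangent to HD there, QH ⟂ HD, with radius 3.1, so the center Q sits 3.1 in from both sides at Q = (-64.20, -25.70). That places the tangent points at N = (-67.30, -25.70) on EN and H = (-64.20, -28.80) on HD. Then |BH| = |H − B| = 70.36.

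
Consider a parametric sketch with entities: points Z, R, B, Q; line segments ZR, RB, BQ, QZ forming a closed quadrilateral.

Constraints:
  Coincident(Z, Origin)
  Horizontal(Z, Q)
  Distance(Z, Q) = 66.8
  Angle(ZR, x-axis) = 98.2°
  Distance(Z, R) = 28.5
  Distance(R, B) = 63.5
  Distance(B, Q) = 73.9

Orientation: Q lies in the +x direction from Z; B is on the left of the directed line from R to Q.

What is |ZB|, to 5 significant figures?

82.607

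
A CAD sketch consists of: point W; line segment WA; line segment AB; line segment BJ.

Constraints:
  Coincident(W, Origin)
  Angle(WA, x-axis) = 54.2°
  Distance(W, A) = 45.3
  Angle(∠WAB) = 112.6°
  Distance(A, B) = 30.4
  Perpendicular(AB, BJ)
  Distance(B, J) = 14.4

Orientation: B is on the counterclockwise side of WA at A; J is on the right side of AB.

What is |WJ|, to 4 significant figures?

73.80

W is at the origin; WA runs at 54.2° with length 45.3, so A = 45.3·(cos 54.2°, sin 54.2°) = (26.50, 36.74). ∠WAB = 112.6°, so AB runs at 54.2° + (180° − 112.6°) = 121.6° from the x-axis; with |AB| = 30.4, B = A + 30.4·(cos 121.6°, sin 121.6°) = (10.57, 62.63). AB is perpendicular to BJ; with |BJ| = 14.4 on the right of AB, J = B + 14.4·(0.8517, 0.5240) = (22.83, 70.18). Then |WJ| = |J − W| = 73.80.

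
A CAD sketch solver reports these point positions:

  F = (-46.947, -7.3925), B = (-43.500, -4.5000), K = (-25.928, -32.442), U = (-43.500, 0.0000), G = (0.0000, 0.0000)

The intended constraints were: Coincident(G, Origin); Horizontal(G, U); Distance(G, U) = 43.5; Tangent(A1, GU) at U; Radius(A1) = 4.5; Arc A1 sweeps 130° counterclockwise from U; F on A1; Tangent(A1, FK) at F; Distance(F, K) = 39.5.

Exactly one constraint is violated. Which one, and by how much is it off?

Distance(F, K) = 39.5 — off by 6.80.

G = (0.00, 0.00) ✓; G.y = 0.00, U.y = 0.00 ✓; |GU| = 43.50 ✓; ∠(BU, UG) = 90.00° ✓; |BU| = 4.500 ✓; bearing(B→F) − bearing(B→U) = 130.0° ✓; |BF| = 4.500 ✓; ∠(BF, FK) = 90.00° ✓; |FK| = 32.70 ✗.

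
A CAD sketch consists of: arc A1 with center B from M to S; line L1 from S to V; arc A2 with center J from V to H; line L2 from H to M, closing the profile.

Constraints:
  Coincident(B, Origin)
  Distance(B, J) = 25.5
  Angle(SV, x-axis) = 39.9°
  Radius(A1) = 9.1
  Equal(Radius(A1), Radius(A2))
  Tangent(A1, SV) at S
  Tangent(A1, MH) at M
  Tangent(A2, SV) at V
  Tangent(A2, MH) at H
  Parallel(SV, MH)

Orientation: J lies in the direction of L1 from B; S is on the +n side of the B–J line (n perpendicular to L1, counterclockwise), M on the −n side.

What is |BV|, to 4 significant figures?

27.08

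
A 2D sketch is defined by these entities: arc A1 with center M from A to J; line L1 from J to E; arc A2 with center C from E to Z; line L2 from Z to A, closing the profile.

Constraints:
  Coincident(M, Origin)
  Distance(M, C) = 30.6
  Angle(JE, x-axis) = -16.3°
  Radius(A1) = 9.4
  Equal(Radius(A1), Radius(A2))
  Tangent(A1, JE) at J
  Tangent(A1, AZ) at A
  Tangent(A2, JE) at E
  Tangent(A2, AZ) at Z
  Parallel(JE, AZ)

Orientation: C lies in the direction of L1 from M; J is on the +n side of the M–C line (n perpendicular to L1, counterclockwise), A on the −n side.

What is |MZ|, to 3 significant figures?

32.0

The slot axis is L1's direction at -16.3°, so u = (cos -16.3°, sin -16.3°) = (0.960, -0.281) and n = (−sin -16.3°, cos -16.3°) = (0.281, 0.960). M is at the origin and C lies 30.6 along u from M, so C = 30.6·u = (29.4, -8.59). Tangency of A1 to both parallel lines with radius 9.4 puts J and A at M ± 9.4·n: J = (2.64, 9.02), A = (-2.64, -9.02). Equal radii place E and Z the same way about C: E = C + 9.4·n = (32.0, 0.434), Z = C − 9.4·n = (26.7, -17.6). Then |MZ| = |Z − M| = 32.0.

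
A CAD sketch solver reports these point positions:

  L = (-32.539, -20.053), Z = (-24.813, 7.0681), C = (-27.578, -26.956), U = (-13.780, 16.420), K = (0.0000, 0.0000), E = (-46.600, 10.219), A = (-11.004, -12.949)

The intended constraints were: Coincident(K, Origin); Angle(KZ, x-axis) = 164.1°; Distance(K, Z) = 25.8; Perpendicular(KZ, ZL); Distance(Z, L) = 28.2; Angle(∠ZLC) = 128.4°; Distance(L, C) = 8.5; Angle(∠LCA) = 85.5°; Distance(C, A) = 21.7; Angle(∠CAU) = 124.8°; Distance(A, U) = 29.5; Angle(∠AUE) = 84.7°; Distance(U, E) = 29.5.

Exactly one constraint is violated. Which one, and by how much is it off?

Distance(U, E) = 29.5 — off by 3.90.

K = (0.00, 0.00) ✓; KZ at 164.1° ✓; |KZ| = 25.80 ✓; ∠(KZ, ZL) = 90.00° ✓; |ZL| = 28.20 ✓; ∠ZLC = 128.4° ✓; |LC| = 8.501 ✓; ∠LCA = 85.50° ✓; |CA| = 21.70 ✓; ∠CAU = 124.8° ✓; |AU| = 29.50 ✓; ∠AUE = 84.70° ✓; |UE| = 33.40 ✗.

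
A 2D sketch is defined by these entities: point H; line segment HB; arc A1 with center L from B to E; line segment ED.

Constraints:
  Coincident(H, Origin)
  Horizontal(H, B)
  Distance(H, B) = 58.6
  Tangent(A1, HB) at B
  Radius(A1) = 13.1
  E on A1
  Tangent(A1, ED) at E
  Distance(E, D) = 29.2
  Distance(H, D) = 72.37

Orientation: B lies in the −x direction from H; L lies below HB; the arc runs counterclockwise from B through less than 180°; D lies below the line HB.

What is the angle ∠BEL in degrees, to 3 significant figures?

31.2°

H is at the origin; H and B share the same y with |HB| = 58.6 and B on the −x side, so B = (-58.6, 0.00). Since A1 is tangent to HB there, LB ⟂ HB, so L = B + (0, -13.1) = (-58.6, -13.1). Since LE ⟂ ED (tangency), |LD| = √(13.1² + 29.2²) = 32.0 regardless of where E sits on A1. So D lies on both circle(H, 72.37) and circle(L, 32.0); the below-HB intersection is D = (-56.6, -45.0). E is the foot of the tangent from D: E = (-70.2, -19.2).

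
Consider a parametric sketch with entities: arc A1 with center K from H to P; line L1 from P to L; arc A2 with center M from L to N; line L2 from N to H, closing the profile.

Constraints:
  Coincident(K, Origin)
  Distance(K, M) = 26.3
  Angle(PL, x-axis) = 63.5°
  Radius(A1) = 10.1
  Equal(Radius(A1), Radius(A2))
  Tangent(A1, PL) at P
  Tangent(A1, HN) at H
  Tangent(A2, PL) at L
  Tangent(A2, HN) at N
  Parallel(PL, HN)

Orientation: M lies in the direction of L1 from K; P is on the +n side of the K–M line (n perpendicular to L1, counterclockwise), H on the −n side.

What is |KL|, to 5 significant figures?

28.173

The slot axis is L1's direction at 63.5°, so u = (cos 63.5°, sin 63.5°) = (0.44620, 0.89493) and n = (−sin 63.5°, cos 63.5°) = (-0.89493, 0.44620). K is at the origin and M lies 26.3 along u from K, so M = 26.3·u = (11.735, 23.537). Tangency of A1 to both parallel lines with radius 10.1 puts P and H at K ± 10.1·n: P = (-9.0388, 4.5066), H = (9.0388, -4.5066). Equal radii place L and N the same way about M: L = M + 10.1·n = (2.6962, 28.043), N = M − 10.1·n = (20.774, 19.030). Then |KL| = |L − K| = 28.173.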